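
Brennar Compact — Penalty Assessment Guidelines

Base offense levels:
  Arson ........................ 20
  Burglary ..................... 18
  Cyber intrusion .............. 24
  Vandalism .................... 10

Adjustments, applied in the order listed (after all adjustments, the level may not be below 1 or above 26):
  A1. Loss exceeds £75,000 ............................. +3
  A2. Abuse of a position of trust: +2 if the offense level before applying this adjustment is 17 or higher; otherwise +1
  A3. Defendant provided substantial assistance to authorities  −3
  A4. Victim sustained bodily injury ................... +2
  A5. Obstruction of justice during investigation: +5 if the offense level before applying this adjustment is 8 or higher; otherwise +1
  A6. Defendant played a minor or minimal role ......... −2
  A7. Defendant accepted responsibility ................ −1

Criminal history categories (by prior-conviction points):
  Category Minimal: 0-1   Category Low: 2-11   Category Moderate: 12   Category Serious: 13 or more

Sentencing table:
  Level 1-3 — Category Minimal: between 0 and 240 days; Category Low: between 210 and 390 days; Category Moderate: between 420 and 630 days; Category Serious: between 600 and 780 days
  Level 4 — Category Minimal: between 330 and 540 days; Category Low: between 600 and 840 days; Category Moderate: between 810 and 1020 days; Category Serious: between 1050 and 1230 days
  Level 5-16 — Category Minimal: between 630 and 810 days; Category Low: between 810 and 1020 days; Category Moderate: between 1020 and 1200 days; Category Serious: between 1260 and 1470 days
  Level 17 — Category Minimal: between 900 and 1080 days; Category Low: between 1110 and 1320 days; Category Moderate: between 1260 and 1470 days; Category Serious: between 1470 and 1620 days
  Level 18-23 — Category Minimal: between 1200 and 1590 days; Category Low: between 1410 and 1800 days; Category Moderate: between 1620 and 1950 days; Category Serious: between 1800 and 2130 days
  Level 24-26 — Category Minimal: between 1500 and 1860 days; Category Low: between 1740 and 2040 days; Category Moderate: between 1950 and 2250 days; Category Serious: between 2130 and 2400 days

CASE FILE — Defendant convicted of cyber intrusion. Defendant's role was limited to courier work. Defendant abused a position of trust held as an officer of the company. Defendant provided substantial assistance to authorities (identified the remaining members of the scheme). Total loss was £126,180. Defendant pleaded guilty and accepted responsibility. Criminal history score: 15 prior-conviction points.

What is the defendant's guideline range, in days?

1800-2130 days

Base offense level for cyber intrusion: 24.
A1 applies: 24 + 3 = 27.
A2 applies (level before this adjustment is 27 ≥ 17, so +2): 27 + 2 = 29.
A3 applies: 29 − 3 = 26.
A6 applies: 26 − 2 = 24.
A7 applies: 24 − 1 = 23.
Final offense level: 23.
Criminal history: 15 prior points → Category Serious (13+).
Level 23 falls in the 18-23 band.
Grid: Level 18-23 × Category Serious = 1800-2130 days.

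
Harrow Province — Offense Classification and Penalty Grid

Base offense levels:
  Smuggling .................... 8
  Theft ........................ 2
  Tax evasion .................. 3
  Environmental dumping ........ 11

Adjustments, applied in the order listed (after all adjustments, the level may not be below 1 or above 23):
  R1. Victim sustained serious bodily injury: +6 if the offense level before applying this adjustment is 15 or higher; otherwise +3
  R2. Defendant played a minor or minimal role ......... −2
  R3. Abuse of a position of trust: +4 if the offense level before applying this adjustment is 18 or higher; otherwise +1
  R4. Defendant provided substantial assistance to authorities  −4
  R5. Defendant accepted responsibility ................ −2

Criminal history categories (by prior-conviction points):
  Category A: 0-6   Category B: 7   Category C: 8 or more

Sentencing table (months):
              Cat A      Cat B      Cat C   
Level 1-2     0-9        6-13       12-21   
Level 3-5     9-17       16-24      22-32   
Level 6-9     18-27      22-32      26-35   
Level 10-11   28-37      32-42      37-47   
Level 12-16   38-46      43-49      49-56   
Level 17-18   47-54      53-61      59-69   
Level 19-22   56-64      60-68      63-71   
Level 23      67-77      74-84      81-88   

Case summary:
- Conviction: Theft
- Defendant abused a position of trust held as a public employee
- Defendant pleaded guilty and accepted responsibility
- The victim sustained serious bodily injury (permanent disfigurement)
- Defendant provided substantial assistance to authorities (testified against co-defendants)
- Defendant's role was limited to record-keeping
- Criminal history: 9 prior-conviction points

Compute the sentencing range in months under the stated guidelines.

12-21 months

Base offense level for theft: 2.
R1 applies (level before this adjustment is 2 < 15, so +3): 2 + 3 = 5.
R2 applies: 5 − 2 = 3.
R3 applies (level before this adjustment is 3 < 18, so +1): 3 + 1 = 4.
R4 applies: 4 − 4 = 0.
R5 applies: 0 − 2 = -2.
Level -2 is below the minimum of 1; floored at 1.
Final offense level: 1.
Criminal history: 9 prior points → Category C (8+).
Level 1 falls in the 1-2 band.
Grid: Level 1-2 × Category C = 12-21 months.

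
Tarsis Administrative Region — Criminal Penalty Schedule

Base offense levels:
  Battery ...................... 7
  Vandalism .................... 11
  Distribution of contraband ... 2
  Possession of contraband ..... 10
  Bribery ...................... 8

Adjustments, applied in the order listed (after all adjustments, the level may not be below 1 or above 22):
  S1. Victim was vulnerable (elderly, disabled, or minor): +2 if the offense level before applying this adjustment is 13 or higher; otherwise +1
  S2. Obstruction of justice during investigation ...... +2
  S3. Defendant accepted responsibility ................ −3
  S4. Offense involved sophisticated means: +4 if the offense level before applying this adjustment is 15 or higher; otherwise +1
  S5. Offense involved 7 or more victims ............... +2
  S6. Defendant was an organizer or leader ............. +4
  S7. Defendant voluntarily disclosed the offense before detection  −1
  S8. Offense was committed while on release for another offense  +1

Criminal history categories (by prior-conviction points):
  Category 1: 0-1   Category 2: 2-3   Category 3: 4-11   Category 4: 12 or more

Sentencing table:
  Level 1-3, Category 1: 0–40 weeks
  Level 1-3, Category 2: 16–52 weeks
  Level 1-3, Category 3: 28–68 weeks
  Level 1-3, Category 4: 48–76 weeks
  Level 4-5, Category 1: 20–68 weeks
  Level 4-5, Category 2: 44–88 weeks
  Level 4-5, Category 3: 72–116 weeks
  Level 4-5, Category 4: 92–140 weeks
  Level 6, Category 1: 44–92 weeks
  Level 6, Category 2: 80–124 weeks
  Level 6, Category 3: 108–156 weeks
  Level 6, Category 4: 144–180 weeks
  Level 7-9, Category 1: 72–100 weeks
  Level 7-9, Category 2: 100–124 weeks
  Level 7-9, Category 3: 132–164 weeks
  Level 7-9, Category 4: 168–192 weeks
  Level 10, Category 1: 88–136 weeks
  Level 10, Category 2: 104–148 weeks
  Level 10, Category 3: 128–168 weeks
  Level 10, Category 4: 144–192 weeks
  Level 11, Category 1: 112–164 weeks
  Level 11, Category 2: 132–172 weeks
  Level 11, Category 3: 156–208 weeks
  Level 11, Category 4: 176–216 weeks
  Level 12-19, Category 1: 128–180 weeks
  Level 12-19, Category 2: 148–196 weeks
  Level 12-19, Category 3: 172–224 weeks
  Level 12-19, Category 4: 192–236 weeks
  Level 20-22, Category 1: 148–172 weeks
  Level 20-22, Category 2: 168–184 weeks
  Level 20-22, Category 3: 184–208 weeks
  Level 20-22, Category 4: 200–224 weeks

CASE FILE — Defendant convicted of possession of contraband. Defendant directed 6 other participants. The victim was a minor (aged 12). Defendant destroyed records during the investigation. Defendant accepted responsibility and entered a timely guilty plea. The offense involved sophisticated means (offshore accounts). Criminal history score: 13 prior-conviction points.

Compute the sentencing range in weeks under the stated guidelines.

Base offense level for possession of contraband: 10.
S1 applies (level before this adjustment is 10 < 13, so +1): 10 + 1 = 11.
S2 applies: 11 + 2 = 13.
S3 applies: 13 − 3 = 10.
S4 applies (level before this adjustment is 10 < 15, so +1): 10 + 1 = 11.
S6 applies: 11 + 4 = 15.
S7 does not apply.
Final offense level: 15.
Criminal history: 13 prior points → Category 4 (12+).
Level 15 falls in the 12-19 band.
Grid: Level 12-19 × Category 4 = 192-236 weeks.

192-236 weeks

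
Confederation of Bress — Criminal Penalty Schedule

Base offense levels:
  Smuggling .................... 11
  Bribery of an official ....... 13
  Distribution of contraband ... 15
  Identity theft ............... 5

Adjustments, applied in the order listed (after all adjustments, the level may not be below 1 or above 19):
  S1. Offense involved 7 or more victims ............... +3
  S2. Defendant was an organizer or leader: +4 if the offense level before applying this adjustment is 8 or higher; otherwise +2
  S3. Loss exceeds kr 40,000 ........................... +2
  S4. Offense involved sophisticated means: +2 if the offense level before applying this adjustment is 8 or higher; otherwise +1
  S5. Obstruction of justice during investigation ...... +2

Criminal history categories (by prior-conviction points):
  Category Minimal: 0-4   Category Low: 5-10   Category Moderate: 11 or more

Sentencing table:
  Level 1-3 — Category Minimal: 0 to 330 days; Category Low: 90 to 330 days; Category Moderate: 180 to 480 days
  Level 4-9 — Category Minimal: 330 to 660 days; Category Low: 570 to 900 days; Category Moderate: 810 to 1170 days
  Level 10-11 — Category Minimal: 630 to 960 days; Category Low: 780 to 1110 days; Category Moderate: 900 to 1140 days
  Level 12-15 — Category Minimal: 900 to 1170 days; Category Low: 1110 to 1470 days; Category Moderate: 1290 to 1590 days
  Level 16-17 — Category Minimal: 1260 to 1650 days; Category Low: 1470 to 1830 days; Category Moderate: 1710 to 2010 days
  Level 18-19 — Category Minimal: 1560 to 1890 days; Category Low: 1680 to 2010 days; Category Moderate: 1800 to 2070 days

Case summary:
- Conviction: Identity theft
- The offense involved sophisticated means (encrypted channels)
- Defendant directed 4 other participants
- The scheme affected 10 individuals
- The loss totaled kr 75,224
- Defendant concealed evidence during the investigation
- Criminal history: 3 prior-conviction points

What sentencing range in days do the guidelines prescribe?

1560-1890 days

Base offense level for identity theft: 5.
S1 applies: 5 + 3 = 8.
S2 applies (level before this adjustment is 8 ≥ 8, so +4): 8 + 4 = 12.
S3 applies: 12 + 2 = 14.
S4 applies (level before this adjustment is 14 ≥ 8, so +2): 14 + 2 = 16.
S5 applies: 16 + 2 = 18.
Final offense level: 18.
Criminal history: 3 prior points → Category Minimal (0-4).
Level 18 falls in the 18-19 band.
Grid: Level 18-19 × Category Minimal = 1560-1890 days.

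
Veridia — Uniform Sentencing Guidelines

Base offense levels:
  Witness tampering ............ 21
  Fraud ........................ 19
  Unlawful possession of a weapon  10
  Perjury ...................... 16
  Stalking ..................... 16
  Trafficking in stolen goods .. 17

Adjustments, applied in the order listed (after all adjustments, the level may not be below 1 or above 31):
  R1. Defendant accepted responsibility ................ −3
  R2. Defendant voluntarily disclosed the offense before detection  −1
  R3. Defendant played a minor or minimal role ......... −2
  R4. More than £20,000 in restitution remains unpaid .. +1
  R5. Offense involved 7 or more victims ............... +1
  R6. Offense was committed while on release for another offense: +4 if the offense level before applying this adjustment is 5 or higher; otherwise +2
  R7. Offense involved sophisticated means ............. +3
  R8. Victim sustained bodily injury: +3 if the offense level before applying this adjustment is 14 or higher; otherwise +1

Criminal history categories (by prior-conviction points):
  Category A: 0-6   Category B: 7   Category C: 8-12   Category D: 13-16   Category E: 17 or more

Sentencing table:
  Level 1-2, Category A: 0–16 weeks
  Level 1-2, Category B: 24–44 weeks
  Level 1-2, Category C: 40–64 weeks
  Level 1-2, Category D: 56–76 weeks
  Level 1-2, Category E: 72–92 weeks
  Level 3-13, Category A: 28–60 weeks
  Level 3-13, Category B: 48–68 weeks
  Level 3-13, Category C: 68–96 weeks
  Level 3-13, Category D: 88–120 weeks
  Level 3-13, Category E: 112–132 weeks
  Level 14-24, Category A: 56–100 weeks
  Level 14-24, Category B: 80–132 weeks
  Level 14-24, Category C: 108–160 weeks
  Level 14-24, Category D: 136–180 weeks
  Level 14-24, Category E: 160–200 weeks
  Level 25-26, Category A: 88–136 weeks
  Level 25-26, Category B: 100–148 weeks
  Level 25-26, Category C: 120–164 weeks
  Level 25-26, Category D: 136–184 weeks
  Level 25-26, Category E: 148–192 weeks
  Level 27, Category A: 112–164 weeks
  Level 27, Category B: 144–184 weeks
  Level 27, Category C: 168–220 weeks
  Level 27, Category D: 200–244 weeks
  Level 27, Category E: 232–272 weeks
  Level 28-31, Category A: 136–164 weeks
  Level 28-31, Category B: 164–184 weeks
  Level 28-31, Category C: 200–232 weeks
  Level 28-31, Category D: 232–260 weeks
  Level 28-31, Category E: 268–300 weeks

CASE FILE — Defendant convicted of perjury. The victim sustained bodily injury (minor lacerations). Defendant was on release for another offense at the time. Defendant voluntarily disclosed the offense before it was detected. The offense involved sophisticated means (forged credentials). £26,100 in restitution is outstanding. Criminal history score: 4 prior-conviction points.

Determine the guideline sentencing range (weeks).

Base offense level for perjury: 16.
R2 applies: 16 − 1 = 15.
R4 applies: 15 + 1 = 16.
R5 does not apply.
R6 applies (level before this adjustment is 16 ≥ 5, so +4): 16 + 4 = 20.
R7 applies: 20 + 3 = 23.
R8 applies (level before this adjustment is 23 ≥ 14, so +3): 23 + 3 = 26.
Final offense level: 26.
Criminal history: 4 prior points → Category A (0-6).
Level 26 falls in the 25-26 band.
Grid: Level 25-26 × Category A = 88-136 weeks.

88-136 weeks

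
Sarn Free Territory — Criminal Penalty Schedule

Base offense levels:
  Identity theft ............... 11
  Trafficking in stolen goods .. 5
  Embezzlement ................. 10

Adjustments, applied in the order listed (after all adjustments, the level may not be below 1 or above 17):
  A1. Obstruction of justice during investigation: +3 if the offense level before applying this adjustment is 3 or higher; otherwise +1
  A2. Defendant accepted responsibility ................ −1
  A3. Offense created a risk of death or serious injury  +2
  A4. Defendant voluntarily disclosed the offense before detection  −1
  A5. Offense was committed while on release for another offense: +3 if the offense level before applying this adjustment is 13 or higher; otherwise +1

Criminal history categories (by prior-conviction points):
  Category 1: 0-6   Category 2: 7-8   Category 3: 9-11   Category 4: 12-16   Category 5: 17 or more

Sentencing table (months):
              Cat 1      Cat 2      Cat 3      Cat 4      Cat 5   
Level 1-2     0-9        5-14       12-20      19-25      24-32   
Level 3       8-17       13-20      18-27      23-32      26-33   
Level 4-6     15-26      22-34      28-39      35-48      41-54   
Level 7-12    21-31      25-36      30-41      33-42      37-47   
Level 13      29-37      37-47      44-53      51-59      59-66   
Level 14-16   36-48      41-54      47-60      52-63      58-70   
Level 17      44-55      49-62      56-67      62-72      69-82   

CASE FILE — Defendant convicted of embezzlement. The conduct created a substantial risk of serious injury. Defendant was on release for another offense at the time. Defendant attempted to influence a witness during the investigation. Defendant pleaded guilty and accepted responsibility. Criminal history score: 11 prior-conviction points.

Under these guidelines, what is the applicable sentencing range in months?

56-67 months

Base offense level for embezzlement: 10.
A1 applies (level before this adjustment is 10 ≥ 3, so +3): 10 + 3 = 13.
A2 applies: 13 − 1 = 12.
A3 applies: 12 + 2 = 14.
A4 does not apply.
A5 applies (level before this adjustment is 14 ≥ 13, so +3): 14 + 3 = 17.
Final offense level: 17.
Criminal history: 11 prior points → Category 3 (9-11).
Level 17 falls in the 17 band.
Grid: Level 17 × Category 3 = 56-67 months.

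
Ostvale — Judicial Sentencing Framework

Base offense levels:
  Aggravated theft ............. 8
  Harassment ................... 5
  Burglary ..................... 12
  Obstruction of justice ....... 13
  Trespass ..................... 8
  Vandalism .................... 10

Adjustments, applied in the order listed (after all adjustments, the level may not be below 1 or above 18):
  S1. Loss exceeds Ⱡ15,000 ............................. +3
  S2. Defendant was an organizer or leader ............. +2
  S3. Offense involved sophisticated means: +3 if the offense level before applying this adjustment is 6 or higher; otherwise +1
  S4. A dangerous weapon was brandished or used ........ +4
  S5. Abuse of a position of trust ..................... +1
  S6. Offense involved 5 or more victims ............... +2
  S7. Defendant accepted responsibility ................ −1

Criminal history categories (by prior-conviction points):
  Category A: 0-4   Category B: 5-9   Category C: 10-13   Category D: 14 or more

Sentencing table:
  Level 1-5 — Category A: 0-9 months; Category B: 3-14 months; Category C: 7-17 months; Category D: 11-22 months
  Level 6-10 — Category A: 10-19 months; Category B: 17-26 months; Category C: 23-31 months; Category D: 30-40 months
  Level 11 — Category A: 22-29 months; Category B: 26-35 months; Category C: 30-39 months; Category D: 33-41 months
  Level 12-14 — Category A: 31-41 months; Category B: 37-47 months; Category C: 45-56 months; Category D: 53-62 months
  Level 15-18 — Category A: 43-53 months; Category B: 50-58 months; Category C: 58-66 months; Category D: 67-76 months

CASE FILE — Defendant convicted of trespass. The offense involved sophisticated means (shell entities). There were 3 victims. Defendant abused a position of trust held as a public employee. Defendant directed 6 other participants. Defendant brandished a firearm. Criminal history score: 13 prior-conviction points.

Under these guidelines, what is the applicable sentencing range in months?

Base offense level for trespass: 8.
S2 applies: 8 + 2 = 10.
S3 applies (level before this adjustment is 10 ≥ 6, so +3): 10 + 3 = 13.
S4 applies: 13 + 4 = 17.
S5 applies: 17 + 1 = 18.
S6 does not apply.
S7 does not apply.
Final offense level: 18.
Criminal history: 13 prior points → Category C (10-13).
Level 18 falls in the 15-18 band.
Grid: Level 15-18 × Category C = 58-66 months.

58-66 months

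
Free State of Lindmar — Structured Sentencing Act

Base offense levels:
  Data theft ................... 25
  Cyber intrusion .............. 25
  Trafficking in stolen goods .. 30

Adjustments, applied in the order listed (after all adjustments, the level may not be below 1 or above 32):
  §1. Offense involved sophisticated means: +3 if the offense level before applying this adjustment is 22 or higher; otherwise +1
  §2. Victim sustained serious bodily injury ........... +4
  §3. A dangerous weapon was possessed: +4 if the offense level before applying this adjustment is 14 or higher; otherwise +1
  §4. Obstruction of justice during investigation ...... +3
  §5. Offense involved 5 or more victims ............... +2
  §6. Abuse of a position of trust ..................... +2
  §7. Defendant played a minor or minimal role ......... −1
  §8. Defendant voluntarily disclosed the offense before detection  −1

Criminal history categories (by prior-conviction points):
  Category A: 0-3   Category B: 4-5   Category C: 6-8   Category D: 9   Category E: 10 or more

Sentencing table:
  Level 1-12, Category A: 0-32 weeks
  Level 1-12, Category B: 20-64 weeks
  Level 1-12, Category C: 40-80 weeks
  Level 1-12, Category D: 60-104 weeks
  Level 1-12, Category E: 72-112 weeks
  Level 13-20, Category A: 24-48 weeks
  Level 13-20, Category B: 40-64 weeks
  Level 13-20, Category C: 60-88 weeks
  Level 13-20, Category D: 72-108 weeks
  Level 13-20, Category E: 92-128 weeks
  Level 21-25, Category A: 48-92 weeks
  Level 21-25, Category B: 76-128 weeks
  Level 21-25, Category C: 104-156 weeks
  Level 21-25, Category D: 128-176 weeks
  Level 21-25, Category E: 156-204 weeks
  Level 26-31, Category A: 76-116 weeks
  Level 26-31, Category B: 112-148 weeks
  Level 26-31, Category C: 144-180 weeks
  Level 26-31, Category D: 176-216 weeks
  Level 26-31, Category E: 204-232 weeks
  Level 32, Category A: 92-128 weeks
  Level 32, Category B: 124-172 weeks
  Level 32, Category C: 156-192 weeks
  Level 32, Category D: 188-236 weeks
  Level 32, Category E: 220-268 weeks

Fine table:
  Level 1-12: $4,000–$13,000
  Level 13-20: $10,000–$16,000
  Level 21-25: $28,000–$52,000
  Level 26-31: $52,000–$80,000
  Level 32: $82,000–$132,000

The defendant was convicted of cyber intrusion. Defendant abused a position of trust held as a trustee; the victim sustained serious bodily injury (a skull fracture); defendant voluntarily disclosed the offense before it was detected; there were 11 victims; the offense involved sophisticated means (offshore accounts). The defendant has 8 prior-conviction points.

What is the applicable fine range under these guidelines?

Base offense level for cyber intrusion: 25.
§1 applies (level before this adjustment is 25 ≥ 22, so +3): 25 + 3 = 28.
§2 applies: 28 + 4 = 32.
§4 does not apply.
§5 applies: 32 + 2 = 34.
§6 applies: 34 + 2 = 36.
§8 applies: 36 − 1 = 35.
Level 35 exceeds the maximum of 32; capped at 32.
Final offense level: 32.
Level 32 falls in the 32 band.
Fine table: Level 32 → $82,000–$132,000.

$82,000–$132,000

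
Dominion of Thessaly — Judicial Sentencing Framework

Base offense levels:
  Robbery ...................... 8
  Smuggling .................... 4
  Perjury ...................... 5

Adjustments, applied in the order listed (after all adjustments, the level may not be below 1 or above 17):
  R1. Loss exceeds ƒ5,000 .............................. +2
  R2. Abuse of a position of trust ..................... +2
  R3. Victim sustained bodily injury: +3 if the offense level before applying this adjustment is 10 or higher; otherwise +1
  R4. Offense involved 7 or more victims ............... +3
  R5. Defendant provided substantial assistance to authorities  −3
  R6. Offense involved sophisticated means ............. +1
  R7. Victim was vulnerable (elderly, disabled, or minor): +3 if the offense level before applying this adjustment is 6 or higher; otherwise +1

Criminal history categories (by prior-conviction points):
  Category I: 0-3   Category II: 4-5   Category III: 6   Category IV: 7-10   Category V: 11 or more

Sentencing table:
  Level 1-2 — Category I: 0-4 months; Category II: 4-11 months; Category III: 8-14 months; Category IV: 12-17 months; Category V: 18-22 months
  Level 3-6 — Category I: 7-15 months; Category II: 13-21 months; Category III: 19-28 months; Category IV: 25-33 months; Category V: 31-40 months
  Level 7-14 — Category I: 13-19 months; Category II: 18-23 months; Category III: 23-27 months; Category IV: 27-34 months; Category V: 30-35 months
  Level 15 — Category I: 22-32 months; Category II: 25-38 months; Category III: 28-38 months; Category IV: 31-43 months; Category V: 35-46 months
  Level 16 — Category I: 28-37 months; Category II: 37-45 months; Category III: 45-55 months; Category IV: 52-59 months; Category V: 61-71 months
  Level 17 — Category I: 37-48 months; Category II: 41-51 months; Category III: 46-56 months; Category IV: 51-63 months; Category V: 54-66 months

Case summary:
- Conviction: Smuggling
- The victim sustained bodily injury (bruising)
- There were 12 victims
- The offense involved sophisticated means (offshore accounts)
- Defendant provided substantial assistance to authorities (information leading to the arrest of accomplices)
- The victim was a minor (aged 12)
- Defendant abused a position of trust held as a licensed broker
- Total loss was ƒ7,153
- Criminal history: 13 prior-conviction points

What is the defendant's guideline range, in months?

30-35 months

Base offense level for smuggling: 4.
R1 applies: 4 + 2 = 6.
R2 applies: 6 + 2 = 8.
R3 applies (level before this adjustment is 8 < 10, so +1): 8 + 1 = 9.
R4 applies: 9 + 3 = 12.
R5 applies: 12 − 3 = 9.
R6 applies: 9 + 1 = 10.
R7 applies (level before this adjustment is 10 ≥ 6, so +3): 10 + 3 = 13.
Final offense level: 13.
Criminal history: 13 prior points → Category V (11+).
Level 13 falls in the 7-14 band.
Grid: Level 7-14 × Category V = 30-35 months.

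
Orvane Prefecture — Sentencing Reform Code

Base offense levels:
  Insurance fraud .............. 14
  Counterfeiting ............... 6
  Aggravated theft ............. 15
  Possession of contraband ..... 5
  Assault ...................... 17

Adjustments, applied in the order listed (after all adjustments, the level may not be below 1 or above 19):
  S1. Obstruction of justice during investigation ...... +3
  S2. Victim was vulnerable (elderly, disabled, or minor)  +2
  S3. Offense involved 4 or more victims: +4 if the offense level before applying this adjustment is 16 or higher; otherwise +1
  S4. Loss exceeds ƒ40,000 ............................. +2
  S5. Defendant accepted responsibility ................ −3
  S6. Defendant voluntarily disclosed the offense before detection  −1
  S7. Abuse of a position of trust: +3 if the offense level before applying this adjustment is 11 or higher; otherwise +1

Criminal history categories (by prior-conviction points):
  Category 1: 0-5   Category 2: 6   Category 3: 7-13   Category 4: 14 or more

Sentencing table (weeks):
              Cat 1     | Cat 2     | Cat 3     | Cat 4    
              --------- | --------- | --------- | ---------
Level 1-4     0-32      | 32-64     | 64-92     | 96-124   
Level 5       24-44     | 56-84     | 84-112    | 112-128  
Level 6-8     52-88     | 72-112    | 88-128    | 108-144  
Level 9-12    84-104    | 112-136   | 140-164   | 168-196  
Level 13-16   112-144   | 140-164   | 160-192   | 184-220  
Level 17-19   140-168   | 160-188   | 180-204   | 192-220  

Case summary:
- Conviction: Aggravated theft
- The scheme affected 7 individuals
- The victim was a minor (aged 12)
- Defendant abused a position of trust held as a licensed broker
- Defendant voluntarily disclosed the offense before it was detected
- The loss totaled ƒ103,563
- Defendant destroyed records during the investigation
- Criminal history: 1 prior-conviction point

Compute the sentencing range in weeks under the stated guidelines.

Base offense level for aggravated theft: 15.
S1 applies: 15 + 3 = 18.
S2 applies: 18 + 2 = 20.
S3 applies (level before this adjustment is 20 ≥ 16, so +4): 20 + 4 = 24.
S4 applies: 24 + 2 = 26.
S6 applies: 26 − 1 = 25.
S7 applies (level before this adjustment is 25 ≥ 11, so +3): 25 + 3 = 28.
Level 28 exceeds the maximum of 19; capped at 19.
Final offense level: 19.
Criminal history: 1 prior point → Category 1 (0-5).
Level 19 falls in the 17-19 band.
Grid: Level 17-19 × Category 1 = 140-168 weeks.

140-168 weeks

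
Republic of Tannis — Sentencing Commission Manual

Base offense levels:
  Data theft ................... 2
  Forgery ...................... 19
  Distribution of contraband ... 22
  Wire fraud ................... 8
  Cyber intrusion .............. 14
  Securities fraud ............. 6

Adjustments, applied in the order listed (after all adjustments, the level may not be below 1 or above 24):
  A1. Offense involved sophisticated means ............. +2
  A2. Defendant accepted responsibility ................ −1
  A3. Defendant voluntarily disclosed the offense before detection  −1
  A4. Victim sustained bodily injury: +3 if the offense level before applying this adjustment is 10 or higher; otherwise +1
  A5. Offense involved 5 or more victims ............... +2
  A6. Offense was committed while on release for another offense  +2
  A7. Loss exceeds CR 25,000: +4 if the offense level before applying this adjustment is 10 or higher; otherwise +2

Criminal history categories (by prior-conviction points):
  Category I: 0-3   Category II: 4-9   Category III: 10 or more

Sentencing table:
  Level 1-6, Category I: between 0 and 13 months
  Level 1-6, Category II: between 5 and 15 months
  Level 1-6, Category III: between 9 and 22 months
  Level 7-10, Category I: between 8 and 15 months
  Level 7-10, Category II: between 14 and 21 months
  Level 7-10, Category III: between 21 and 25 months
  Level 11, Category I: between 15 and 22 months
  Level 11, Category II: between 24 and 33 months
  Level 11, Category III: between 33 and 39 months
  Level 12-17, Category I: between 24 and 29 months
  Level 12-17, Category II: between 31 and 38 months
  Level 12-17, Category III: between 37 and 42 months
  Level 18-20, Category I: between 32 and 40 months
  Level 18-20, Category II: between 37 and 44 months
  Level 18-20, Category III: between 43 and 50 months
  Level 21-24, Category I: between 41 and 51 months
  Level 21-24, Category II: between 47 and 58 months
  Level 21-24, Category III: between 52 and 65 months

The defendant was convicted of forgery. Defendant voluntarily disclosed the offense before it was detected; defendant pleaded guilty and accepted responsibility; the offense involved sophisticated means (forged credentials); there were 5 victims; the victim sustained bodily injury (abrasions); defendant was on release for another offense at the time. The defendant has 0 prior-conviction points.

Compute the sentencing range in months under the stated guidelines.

Base offense level for forgery: 19.
A1 applies: 19 + 2 = 21.
A2 applies: 21 − 1 = 20.
A3 applies: 20 − 1 = 19.
A4 applies (level before this adjustment is 19 ≥ 10, so +3): 19 + 3 = 22.
A5 applies: 22 + 2 = 24.
A6 applies: 24 + 2 = 26.
Level 26 exceeds the maximum of 24; capped at 24.
Final offense level: 24.
Criminal history: 0 prior points → Category I (0-3).
Level 24 falls in the 21-24 band.
Grid: Level 21-24 × Category I = 41-51 months.

41-51 months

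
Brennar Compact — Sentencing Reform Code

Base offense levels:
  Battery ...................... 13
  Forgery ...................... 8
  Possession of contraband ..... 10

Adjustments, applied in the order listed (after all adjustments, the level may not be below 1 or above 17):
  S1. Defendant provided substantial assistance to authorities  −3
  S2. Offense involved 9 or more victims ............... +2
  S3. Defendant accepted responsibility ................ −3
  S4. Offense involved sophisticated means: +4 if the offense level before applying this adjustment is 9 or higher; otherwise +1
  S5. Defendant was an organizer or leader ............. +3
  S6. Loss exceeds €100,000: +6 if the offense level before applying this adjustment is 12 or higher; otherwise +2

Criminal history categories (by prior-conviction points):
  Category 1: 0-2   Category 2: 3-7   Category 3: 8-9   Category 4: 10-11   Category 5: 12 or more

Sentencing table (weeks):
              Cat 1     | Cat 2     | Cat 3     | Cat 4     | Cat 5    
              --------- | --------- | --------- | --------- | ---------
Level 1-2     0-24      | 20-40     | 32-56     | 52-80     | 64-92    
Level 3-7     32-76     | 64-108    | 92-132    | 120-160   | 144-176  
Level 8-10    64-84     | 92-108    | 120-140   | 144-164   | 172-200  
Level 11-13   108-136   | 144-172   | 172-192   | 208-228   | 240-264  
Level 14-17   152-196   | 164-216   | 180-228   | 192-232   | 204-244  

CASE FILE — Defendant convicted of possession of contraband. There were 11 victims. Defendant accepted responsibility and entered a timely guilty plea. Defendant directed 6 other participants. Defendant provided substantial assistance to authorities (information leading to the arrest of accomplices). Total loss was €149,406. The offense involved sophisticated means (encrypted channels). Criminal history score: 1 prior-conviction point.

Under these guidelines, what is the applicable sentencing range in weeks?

108-136 weeks

Base offense level for possession of contraband: 10.
S1 applies: 10 − 3 = 7.
S2 applies: 7 + 2 = 9.
S3 applies: 9 − 3 = 6.
S4 applies (level before this adjustment is 6 < 9, so +1): 6 + 1 = 7.
S5 applies: 7 + 3 = 10.
S6 applies (level before this adjustment is 10 < 12, so +2): 10 + 2 = 12.
Final offense level: 12.
Criminal history: 1 prior point → Category 1 (0-2).
Level 12 falls in the 11-13 band.
Grid: Level 11-13 × Category 1 = 108-136 weeks.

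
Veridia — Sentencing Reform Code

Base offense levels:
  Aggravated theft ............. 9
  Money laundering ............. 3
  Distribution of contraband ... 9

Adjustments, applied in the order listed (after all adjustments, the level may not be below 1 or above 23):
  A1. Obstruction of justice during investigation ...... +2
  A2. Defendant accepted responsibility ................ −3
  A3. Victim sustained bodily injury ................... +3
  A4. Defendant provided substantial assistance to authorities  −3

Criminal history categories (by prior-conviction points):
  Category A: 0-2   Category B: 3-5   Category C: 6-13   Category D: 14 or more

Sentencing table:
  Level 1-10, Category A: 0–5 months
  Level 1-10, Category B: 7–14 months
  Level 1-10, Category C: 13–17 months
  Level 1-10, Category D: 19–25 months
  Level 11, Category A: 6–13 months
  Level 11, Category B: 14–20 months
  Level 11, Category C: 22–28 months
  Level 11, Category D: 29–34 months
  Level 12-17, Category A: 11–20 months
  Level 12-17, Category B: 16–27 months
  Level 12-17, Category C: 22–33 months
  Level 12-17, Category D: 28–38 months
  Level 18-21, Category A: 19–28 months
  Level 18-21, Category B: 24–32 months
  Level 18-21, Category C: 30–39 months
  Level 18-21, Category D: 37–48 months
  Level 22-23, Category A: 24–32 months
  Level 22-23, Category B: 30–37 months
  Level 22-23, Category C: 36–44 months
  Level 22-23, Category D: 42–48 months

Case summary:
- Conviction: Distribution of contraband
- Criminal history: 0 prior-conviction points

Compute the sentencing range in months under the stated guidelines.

Base offense level for distribution of contraband: 9.
Final offense level: 9.
Criminal history: 0 prior points → Category A (0-2).
Level 9 falls in the 1-10 band.
Grid: Level 1-10 × Category A = 0-5 months.

0-5 months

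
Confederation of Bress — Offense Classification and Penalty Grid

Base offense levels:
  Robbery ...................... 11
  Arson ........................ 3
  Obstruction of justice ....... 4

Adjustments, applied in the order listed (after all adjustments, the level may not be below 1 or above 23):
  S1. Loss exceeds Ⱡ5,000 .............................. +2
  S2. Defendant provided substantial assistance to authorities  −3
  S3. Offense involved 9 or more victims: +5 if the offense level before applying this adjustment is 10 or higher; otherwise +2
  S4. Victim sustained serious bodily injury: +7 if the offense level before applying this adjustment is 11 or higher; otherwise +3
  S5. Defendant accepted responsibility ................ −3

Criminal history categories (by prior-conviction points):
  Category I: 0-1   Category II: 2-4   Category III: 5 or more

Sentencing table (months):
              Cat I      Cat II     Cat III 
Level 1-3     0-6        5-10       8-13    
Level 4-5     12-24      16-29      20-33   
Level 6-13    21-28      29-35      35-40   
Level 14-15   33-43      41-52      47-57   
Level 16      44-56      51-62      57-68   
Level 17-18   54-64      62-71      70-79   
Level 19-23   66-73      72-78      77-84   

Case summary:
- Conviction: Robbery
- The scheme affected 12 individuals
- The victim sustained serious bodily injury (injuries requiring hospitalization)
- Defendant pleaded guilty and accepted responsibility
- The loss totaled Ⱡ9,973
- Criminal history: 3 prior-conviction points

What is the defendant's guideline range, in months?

72-78 months

Base offense level for robbery: 11.
S1 applies: 11 + 2 = 13.
S2 does not apply.
S3 applies (level before this adjustment is 13 ≥ 10, so +5): 13 + 5 = 18.
S4 applies (level before this adjustment is 18 ≥ 11, so +7): 18 + 7 = 25.
S5 applies: 25 − 3 = 22.
Final offense level: 22.
Criminal history: 3 prior points → Category II (2-4).
Level 22 falls in the 19-23 band.
Grid: Level 19-23 × Category II = 72-78 months.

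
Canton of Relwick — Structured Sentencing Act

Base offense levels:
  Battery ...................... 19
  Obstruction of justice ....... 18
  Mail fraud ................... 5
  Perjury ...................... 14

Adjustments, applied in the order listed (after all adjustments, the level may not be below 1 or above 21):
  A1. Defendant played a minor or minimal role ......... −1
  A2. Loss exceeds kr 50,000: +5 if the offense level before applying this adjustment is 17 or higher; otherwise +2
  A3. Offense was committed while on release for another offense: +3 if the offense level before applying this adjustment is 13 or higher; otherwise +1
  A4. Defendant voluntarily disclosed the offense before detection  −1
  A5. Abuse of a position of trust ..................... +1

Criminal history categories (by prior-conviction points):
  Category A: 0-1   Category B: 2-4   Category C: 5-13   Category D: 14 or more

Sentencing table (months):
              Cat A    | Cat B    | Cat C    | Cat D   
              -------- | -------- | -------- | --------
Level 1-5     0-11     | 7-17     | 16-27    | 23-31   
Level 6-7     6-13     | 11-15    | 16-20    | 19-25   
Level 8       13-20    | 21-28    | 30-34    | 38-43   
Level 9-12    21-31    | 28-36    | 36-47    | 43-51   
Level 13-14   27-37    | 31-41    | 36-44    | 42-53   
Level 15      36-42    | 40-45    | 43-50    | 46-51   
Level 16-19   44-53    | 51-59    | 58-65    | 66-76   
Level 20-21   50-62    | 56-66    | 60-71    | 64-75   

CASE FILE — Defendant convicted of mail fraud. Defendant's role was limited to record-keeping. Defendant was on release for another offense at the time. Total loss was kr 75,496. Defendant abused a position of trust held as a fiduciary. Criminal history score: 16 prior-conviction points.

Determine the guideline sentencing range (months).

Base offense level for mail fraud: 5.
A1 applies: 5 − 1 = 4.
A2 applies (level before this adjustment is 4 < 17, so +2): 4 + 2 = 6.
A3 applies (level before this adjustment is 6 < 13, so +1): 6 + 1 = 7.
A5 applies: 7 + 1 = 8.
Final offense level: 8.
Criminal history: 16 prior points → Category D (14+).
Level 8 falls in the 8 band.
Grid: Level 8 × Category D = 38-43 months.

38-43 months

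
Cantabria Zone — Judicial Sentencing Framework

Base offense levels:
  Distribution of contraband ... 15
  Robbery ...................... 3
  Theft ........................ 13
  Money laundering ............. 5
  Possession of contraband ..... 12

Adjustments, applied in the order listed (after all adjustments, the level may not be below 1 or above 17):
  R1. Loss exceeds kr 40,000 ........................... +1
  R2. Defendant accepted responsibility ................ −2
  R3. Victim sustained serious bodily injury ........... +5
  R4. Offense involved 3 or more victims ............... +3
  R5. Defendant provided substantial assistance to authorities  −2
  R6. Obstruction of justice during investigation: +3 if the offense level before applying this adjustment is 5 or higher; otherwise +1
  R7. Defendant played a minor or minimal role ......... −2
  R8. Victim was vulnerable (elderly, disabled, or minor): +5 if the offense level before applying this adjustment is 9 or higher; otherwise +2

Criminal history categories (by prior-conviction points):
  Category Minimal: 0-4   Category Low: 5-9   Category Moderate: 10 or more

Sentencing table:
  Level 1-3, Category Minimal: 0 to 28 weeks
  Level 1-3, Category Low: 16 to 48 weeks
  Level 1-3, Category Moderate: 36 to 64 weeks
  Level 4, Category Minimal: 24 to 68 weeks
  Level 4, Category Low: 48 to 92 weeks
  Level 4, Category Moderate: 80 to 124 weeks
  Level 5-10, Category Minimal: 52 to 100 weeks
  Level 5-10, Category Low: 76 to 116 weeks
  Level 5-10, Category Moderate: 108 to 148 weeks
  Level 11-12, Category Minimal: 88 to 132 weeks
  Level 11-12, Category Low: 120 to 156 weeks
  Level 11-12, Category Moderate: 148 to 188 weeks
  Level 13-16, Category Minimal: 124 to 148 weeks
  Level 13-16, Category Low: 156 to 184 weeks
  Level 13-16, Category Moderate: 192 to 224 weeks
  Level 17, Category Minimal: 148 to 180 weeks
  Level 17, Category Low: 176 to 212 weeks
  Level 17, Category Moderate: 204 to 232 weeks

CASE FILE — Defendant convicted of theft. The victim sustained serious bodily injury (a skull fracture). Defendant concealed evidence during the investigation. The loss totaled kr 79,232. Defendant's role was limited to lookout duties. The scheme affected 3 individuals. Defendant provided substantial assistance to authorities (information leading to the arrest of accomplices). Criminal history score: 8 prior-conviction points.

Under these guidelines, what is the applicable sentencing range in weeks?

Base offense level for theft: 13.
R1 applies: 13 + 1 = 14.
R2 does not apply.
R3 applies: 14 + 5 = 19.
R4 applies: 19 + 3 = 22.
R5 applies: 22 − 2 = 20.
R6 applies (level before this adjustment is 20 ≥ 5, so +3): 20 + 3 = 23.
R7 applies: 23 − 2 = 21.
R8 does not apply.
Level 21 exceeds the maximum of 17; capped at 17.
Final offense level: 17.
Criminal history: 8 prior points → Category Low (5-9).
Level 17 falls in the 17 band.
Grid: Level 17 × Category Low = 176-212 weeks.

176-212 weeks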